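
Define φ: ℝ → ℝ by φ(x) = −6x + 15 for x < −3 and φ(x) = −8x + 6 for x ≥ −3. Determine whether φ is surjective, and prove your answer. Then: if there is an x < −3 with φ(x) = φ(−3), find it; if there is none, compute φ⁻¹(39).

Both pieces are strictly decreasing (slopes −6 and −8), so each is injective on its own interval.
The left piece maps (−∞, −3) onto (33, ∞); the right piece maps [−3, ∞) onto (−∞, 30].
The union (33, ∞) ∪ (−∞, 30] omits the interval between 33 and 30; in particular 33 has no preimage. So φ is not surjective.
Because the two images are disjoint, no x < −3 has φ(x) = φ(−3), so we compute φ⁻¹(39): 39 lies in (33, ∞), so solve −6x + 15 = 39: x = (39 − 15)/(−6) = −4.

-4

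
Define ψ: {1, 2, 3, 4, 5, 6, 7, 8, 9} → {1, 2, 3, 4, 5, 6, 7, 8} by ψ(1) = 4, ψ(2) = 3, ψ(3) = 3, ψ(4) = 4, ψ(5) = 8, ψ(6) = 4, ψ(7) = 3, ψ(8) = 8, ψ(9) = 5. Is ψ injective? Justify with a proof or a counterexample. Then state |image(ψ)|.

ψ(2) = 3 = ψ(3) with 2 ≠ 3, so ψ is not injective.
The image of ψ is {3, 4, 5, 8}, which has 4 elements.

4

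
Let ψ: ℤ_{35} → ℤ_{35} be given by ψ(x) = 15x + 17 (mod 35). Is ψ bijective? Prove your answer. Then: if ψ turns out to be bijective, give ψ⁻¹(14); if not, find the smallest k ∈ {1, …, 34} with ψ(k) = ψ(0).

7

We have gcd(15, 35) = 5 > 1. Taking u = 0 and v = 7: ψ(0) = 17 and ψ(7) = 15·7 + 17 = 122 ≡ 17 (mod 35).
So ψ(0) = ψ(7) while 0 ≠ 7, so ψ is not injective, hence not bijective.
Since ψ is not bijective, we find the least positive k with ψ(k) = ψ(0): this means 15k ≡ 0 (mod 35), i.e. 35 ∣ 15k. Since gcd(15, 35) = 5, dividing through by 5 this holds exactly when 7 ∣ 3k, and as gcd(3, 7) = 1, exactly when 7 ∣ k.
The smallest positive such k is 7.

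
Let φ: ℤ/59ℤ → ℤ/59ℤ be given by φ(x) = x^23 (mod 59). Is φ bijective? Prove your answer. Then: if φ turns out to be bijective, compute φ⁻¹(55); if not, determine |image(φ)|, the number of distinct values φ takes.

Since 59 is prime, the nonzero elements of ℤ/59ℤ form a cyclic group of order 58.
As gcd(23, 58) = 1, raising to the 23rd power is a bijection on this group: if s^23 ≡ t^23 then (st^{−1})^23 = 1, and the only element of order dividing gcd(23, 58) = 1 is 1, so s = t.
With φ(0) = 0 this makes φ injective on all of ℤ/59ℤ, hence bijective (finite equal-size domain and codomain). In particular φ is bijective.
Since φ is bijective, we find the preimage of 55. The inverse of x ↦ x^23 on (ℤ/59ℤ)^× is x ↦ x^53, because 23·53 = 1219 = 21·58 + 1 ≡ 1 (mod 58) and x^{58} = 1 for x ≠ 0 (Fermat). So φ⁻¹(55) = 55^53 mod 59.
Repeated squaring mod 59: 55^1 ≡ 55, 55^2 ≡ 55² = 3025 ≡ 16, 55^4 ≡ 16² = 256 ≡ 20, 55^8 ≡ 20² = 400 ≡ 46, 55^16 ≡ 46² = 2116 ≡ 51, 55^32 ≡ 51² = 2601 ≡ 5. Since 53 = 32 + 16 + 4 + 1, 55^53 ≡ 5·51·20·55: 5·51 = 255 ≡ 19, then 19·20 = 380 ≡ 26, then 26·55 = 1430 ≡ 14. So 55^53 ≡ 14 (mod 59).
Hence φ⁻¹(55) = 14.

14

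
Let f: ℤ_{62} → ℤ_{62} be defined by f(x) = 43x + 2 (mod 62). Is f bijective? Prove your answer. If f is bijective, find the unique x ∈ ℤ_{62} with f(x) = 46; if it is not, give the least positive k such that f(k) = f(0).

Suppose f(a) = f(b) in ℤ_{62}. Then 43a + 2 ≡ 43b + 2 (mod 62), so 43(a − b) ≡ 0 (mod 62).
Since gcd(43, 62) = 1, 43 is invertible modulo 62, thus a − b ≡ 0 (mod 62), i.e. a = b.
We now compute 43⁻¹ mod 62 explicitly. Euclid's algorithm: 62 = 1·43 + 19, 43 = 2·19 + 5, 19 = 3·5 + 4, 5 = 1·4 + 1; back-substituting gives 1 = 13·43 − 9·62, so 43⁻¹ ≡ 13 (mod 62).
Then y ↦ 13(y − 2) is a two-sided inverse to f, so every y ∈ ℤ_{62} has a preimage.
Therefore f is bijective.
Since f is bijective, we find f⁻¹(46): we need 43x ≡ 46 − 2 ≡ 44 (mod 62). Using 43⁻¹ = 13: x ≡ 13·44 = 572 = 9·62 + 14, so x = 14.
Check: f(14) = 43·14 + 2 = 604 = 9·62 + 46 ≡ 46 (mod 62).

14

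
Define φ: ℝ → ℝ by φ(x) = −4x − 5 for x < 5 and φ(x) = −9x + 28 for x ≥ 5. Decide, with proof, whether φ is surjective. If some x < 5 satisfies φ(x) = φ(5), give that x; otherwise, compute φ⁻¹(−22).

Both pieces are strictly decreasing (slopes −4 and −9), so each is injective on its own interval.
The left piece maps (−∞, 5) onto (−25, ∞); the right piece maps [5, ∞) onto (−∞, −17].
The union (−25, ∞) ∪ (−∞, −17] covers ℝ, so φ is surjective.
For the follow-up: the images overlap, so an x < 5 with φ(x) = φ(5) exists. φ(5) = −17; solving −4x − 5 = −17 for x < 5 gives x = (−17 + 5)/(−4) = 3.

3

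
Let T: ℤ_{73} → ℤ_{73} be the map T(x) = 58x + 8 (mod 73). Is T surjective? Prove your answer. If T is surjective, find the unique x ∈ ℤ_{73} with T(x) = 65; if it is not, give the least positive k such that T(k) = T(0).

40

Recall: surjectivity means every element of the codomain has a preimage under T.
Since gcd(58, 73) = 1, 58 is invertible modulo 73. Euclid's algorithm: 73 = 1·58 + 15, 58 = 3·15 + 13, 15 = 1·13 + 2, 13 = 6·2 + 1; back-substituting gives 1 = 34·58 − 27·73, so 58⁻¹ ≡ 34 (mod 73).
For any y ∈ ℤ_{73}, x = 34(y − 8) mod 73 satisfies T(x) = 58·34(y − 8) + 8 ≡ y (since 58·34 ≡ 1 mod 73). So every y has a preimage.
Therefore T is surjective.
Since T is surjective, we compute T⁻¹(65): solve 58x + 8 ≡ 65 (mod 73), i.e. 58x ≡ 57 (mod 73).
Multiplying by 58⁻¹ = 34 gives x ≡ 34·57 = 1938 = 26·73 + 40 ≡ 40 (mod 73).
Check: T(40) = 58·40 + 8 = 2328 = 31·73 + 65 ≡ 65 (mod 73).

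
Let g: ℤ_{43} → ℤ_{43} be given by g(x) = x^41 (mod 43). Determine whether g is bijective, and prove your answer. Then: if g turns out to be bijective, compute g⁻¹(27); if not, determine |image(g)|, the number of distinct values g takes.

Since 43 is prime, the nonzero elements of ℤ_{43} form a cyclic group of order 42.
As gcd(41, 42) = 1, raising to the 41st power is a bijection on this group: if u^41 ≡ v^41 then (uv^{−1})^41 = 1, and the only element of order dividing gcd(41, 42) = 1 is 1, so u = v.
With g(0) = 0 this makes g injective on all of ℤ_{43}, hence bijective (finite equal-size domain and codomain). In particular g is bijective.
Since g is bijective, we find the preimage of 27. The inverse of x ↦ x^41 on (ℤ_{43})^× is x ↦ x^41, because 41·41 = 1681 = 40·42 + 1 ≡ 1 (mod 42) and x^{42} = 1 for x ≠ 0 (Fermat). So g⁻¹(27) = 27^41 mod 43.
Repeated squaring mod 43: 27^1 ≡ 27, 27^2 ≡ 27² = 729 ≡ 41, 27^4 ≡ 41² = 1681 ≡ 4, 27^8 ≡ 4² = 16, 27^16 ≡ 16² = 256 ≡ 41, 27^32 ≡ 41² = 1681 ≡ 4. Since 41 = 32 + 8 + 1, 27^41 ≡ 4·16·27: 4·16 = 64 ≡ 21, then 21·27 = 567 ≡ 8. So 27^41 ≡ 8 (mod 43).
Hence g⁻¹(27) = 8.

8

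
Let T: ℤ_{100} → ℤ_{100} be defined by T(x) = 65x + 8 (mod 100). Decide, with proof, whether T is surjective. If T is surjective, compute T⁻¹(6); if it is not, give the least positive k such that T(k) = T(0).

20

Since gcd(65, 100) = 5, we have 65x ≡ 0 (mod 5) for all x, so T(x) ≡ 3 (mod 5).
But 0 ≢ 3 (mod 5), so 0 ∈ ℤ_{100} has no preimage. Hence T is not surjective.
Since T is not surjective, we find the least positive k with T(k) = T(0): this means 65k ≡ 0 (mod 100), i.e. 100 ∣ 65k. Since gcd(65, 100) = 5, dividing through by 5 this holds exactly when 20 ∣ 13k, and as gcd(13, 20) = 1, exactly when 20 ∣ k.
The smallest positive such k is 20.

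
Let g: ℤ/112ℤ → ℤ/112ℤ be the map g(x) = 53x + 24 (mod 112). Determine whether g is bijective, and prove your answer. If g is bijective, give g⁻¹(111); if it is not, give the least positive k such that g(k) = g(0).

27

Recall: g is injective if g(u) = g(v) implies u = v.
If g(u) = g(v), then 53u ≡ 53v (mod 112). Because gcd(53, 112) = 1, we may cancel 53 to get u ≡ v (mod 112).
We now compute 53⁻¹ mod 112 explicitly. Euclid's algorithm: 112 = 2·53 + 6, 53 = 8·6 + 5, 6 = 1·5 + 1; back-substituting gives 1 = 93·53 − 44·112, so 53⁻¹ ≡ 93 (mod 112).
For any y ∈ ℤ/112ℤ, x = 93(y − 24) mod 112 satisfies g(x) = 53·93(y − 24) + 24 ≡ y (since 53·93 ≡ 1 mod 112). So every y has a preimage.
So g is bijective.
Since g is bijective, we compute g⁻¹(111): solve 53x + 24 ≡ 111 (mod 112), i.e. 53x ≡ 87 (mod 112).
Multiplying by 53⁻¹ = 93 gives x ≡ 93·87 = 8091 = 72·112 + 27 ≡ 27 (mod 112).
Check: g(27) = 53·27 + 24 = 1455 = 12·112 + 111 ≡ 111 (mod 112).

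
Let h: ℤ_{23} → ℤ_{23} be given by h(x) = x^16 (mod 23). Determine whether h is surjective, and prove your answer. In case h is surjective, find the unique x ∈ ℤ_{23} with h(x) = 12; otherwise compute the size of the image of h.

12

h(11): Repeated squaring mod 23: 11^1 ≡ 11, 11^2 ≡ 11² = 121 ≡ 6, 11^4 ≡ 6² = 36 ≡ 13, 11^8 ≡ 13² = 169 ≡ 8, 11^16 ≡ 8² = 64 ≡ 18. So 11^16 ≡ 18 (mod 23).
h(12): Repeated squaring mod 23: 12^1 ≡ 12, 12^2 ≡ 12² = 144 ≡ 6, 12^4 ≡ 6² = 36 ≡ 13, 12^8 ≡ 13² = 169 ≡ 8, 12^16 ≡ 8² = 64 ≡ 18. So 12^16 ≡ 18 (mod 23).
So h(11) = h(12) = 18 while 11 ≠ 12, thus h is not injective.
A non-injective map from the 23-element set ℤ_{23} to itself takes at most 22 distinct values, so it cannot be surjective. So h is not surjective.
Since h is not surjective, we determine |image(h)|. Computing x^16 mod 23 for each x (by repeated squaring, reducing mod 23 at every step), the values h(0), h(1), …, h(22) are: 0, 1, 9, 13, 12, 3, 2, 6, 16, 8, 4, 18, 18, 4, 8, 16, 6, 2, 3, 12, 13, 9, 1.
The distinct values are {0, 1, 2, 3, 4, 6, 8, 9, 12, 13, 16, 18}; there are 12 of them.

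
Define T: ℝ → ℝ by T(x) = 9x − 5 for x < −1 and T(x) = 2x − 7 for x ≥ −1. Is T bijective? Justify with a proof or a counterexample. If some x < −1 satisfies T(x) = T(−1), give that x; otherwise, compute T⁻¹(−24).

-19/9

Both pieces are strictly increasing (slopes 9 and 2), so each is injective on its own interval.
The left piece maps (−∞, −1) onto (−∞, −14); the right piece maps [−1, ∞) onto [−9, ∞).
The images leave a gap (−14 has no preimage), so T is not surjective, hence not bijective.
Because the two images are disjoint, no x < −1 has T(x) = T(−1), so we compute T⁻¹(−24): −24 lies in (−∞, −14), so solve 9x − 5 = −24: x = (−24 + 5)/9 = −19/9.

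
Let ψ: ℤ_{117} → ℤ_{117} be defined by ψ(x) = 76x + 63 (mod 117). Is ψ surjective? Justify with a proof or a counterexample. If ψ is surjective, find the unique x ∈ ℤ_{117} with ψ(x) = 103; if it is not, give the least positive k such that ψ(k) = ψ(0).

19

Since gcd(76, 117) = 1, 76 is invertible modulo 117. Euclid's algorithm: 117 = 1·76 + 41, 76 = 1·41 + 35, 41 = 1·35 + 6, 35 = 5·6 + 5, 6 = 1·5 + 1; back-substituting gives 1 = 97·76 − 63·117, so 76⁻¹ ≡ 97 (mod 117).
For any y ∈ ℤ_{117}, x = 97(y − 63) mod 117 satisfies ψ(x) = 76·97(y − 63) + 63 ≡ y (since 76·97 ≡ 1 mod 117). So every y has a preimage.
Hence ψ is surjective.
Since ψ is surjective, we find ψ⁻¹(103): we need 76x ≡ 103 − 63 ≡ 40 (mod 117). Using 76⁻¹ = 97: x ≡ 97·40 = 3880 = 33·117 + 19, so x = 19.
Check: ψ(19) = 76·19 + 63 = 1507 = 12·117 + 103 ≡ 103 (mod 117).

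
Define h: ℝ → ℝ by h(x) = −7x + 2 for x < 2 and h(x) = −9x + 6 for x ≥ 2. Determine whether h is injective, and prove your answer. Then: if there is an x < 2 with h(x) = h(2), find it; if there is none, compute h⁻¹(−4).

6/7

Both pieces are strictly decreasing (slopes −7 and −9), so each is injective on its own interval.
The left piece maps (−∞, 2) onto (−12, ∞); the right piece maps [2, ∞) onto (−∞, −12].
These images are disjoint, so no value is attained by both pieces. Thus h is injective.
Because the two images are disjoint, no x < 2 has h(x) = h(2), so we compute h⁻¹(−4): −4 lies in (−12, ∞), so solve −7x + 2 = −4: x = (−4 − 2)/(−7) = 6/7.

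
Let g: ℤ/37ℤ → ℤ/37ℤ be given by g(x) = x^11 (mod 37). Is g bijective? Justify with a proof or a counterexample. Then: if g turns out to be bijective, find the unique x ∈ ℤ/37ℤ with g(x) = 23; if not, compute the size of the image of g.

Since 37 is prime, the nonzero elements of ℤ/37ℤ form a cyclic group of order 36.
As gcd(11, 36) = 1, raising to the 11th power is a bijection on this group: if a^11 ≡ b^11 then (ab^{−1})^11 = 1, and the only element of order dividing gcd(11, 36) = 1 is 1, so a = b.
With g(0) = 0 this makes g injective on all of ℤ/37ℤ, hence bijective (finite equal-size domain and codomain). In particular g is bijective.
Since g is bijective, we find the preimage of 23. The inverse of x ↦ x^11 on (ℤ/37ℤ)^× is x ↦ x^23, because 11·23 = 253 = 7·36 + 1 ≡ 1 (mod 36) and x^{36} = 1 for x ≠ 0 (Fermat). So g⁻¹(23) = 23^23 mod 37.
Repeated squaring mod 37: 23^1 ≡ 23, 23^2 ≡ 23² = 529 ≡ 11, 23^4 ≡ 11² = 121 ≡ 10, 23^8 ≡ 10² = 100 ≡ 26, 23^16 ≡ 26² = 676 ≡ 10. Since 23 = 16 + 4 + 2 + 1, 23^23 ≡ 10·10·11·23: 10·10 = 100 ≡ 26, then 26·11 = 286 ≡ 27, then 27·23 = 621 ≡ 29. So 23^23 ≡ 29 (mod 37).
Hence g⁻¹(23) = 29.

29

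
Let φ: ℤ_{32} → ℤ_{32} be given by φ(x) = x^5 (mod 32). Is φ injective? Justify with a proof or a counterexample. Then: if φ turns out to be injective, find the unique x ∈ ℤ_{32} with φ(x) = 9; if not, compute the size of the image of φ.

17

φ(0) = 0^5 = 0.
φ(2): Repeated squaring mod 32: 2^1 ≡ 2, 2^2 ≡ 2² = 4, 2^4 ≡ 4² = 16. Since 5 = 4 + 1, 2^5 ≡ 16·2: 16·2 = 32 ≡ 0. So 2^5 ≡ 0 (mod 32).
So φ(0) = φ(2) = 0 while 0 ≠ 2, hence φ is not injective.
Since φ is not injective, we determine |image(φ)|. Computing x^5 mod 32 for each x (by repeated squaring, reducing mod 32 at every step), the values φ(0), φ(1), …, φ(31) are: 0, 1, 0, 19, 0, 21, 0, 7, 0, 9, 0, 27, 0, 29, 0, 15, 0, 17, 0, 3, 0, 5, 0, 23, 0, 25, 0, 11, 0, 13, 0, 31.
The distinct values are {0, 1, 3, 5, 7, 9, 11, 13, 15, 17, 19, 21, 23, 25, 27, 29, 31}; there are 17 of them.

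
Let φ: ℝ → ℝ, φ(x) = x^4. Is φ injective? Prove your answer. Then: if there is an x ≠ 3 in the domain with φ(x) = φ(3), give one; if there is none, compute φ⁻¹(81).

φ(3) = 81 = (−3)^4 = φ(−3) (since 4 is even), with 3 ≠ −3. So φ is not injective.
For the follow-up, such an x exists: taking x = −3 ∈ ℝ gives φ(−3) = 81 = φ(3) with −3 ≠ 3.

-3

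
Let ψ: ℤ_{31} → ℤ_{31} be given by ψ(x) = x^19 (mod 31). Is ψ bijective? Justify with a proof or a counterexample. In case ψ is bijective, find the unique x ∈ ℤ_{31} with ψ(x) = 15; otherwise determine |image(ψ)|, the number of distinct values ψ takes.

Since 31 is prime, the nonzero elements of ℤ_{31} form a cyclic group of order 30.
As gcd(19, 30) = 1, raising to the 19th power is a bijection on this group: if s^19 ≡ t^19 then (st^{−1})^19 = 1, and the only element of order dividing gcd(19, 30) = 1 is 1, so s = t.
With ψ(0) = 0 this makes ψ injective on all of ℤ_{31}, hence bijective (finite equal-size domain and codomain). In particular ψ is bijective.
Since ψ is bijective, we find the preimage of 15. The inverse of x ↦ x^19 on (ℤ_{31})^× is x ↦ x^19, because 19·19 = 361 = 12·30 + 1 ≡ 1 (mod 30) and x^{30} = 1 for x ≠ 0 (Fermat). So ψ⁻¹(15) = 15^19 mod 31.
Repeated squaring mod 31: 15^1 ≡ 15, 15^2 ≡ 15² = 225 ≡ 8, 15^4 ≡ 8² = 64 ≡ 2, 15^8 ≡ 2² = 4, 15^16 ≡ 4² = 16. Since 19 = 16 + 2 + 1, 15^19 ≡ 16·8·15: 16·8 = 128 ≡ 4, then 4·15 = 60 ≡ 29. So 15^19 ≡ 29 (mod 31).
Hence ψ⁻¹(15) = 29.

29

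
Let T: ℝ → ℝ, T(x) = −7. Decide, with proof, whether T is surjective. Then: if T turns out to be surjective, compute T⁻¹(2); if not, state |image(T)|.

T(x) = −7 for all x, so −6 has no preimage and T is not surjective.
Since T is not surjective, we state |image(T)|: the image of T is {−7}, which has 1 element.

1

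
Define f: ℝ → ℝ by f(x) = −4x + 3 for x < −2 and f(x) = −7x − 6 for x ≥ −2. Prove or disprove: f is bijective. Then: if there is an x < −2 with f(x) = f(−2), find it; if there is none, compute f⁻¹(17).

Both pieces are strictly decreasing (slopes −4 and −7), so each is injective on its own interval.
The left piece maps (−∞, −2) onto (11, ∞); the right piece maps [−2, ∞) onto (−∞, 8].
The images leave a gap (11 has no preimage), so f is not surjective, hence not bijective.
Because the two images are disjoint, no x < −2 has f(x) = f(−2), so we compute f⁻¹(17): 17 lies in (11, ∞), so solve −4x + 3 = 17: x = (17 − 3)/(−4) = −7/2.

-7/2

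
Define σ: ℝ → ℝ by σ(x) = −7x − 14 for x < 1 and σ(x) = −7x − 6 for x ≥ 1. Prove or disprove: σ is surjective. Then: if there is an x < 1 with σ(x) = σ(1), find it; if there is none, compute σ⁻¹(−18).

-1/7

Both pieces are strictly decreasing (slopes −7 and −7), so each is injective on its own interval.
The left piece maps (−∞, 1) onto (−21, ∞); the right piece maps [1, ∞) onto (−∞, −13].
The union (−21, ∞) ∪ (−∞, −13] covers ℝ, so σ is surjective.
For the follow-up: the images overlap, so an x < 1 with σ(x) = σ(1) exists. σ(1) = −13; solving −7x − 14 = −13 for x < 1 gives x = (−13 + 14)/(−7) = −1/7.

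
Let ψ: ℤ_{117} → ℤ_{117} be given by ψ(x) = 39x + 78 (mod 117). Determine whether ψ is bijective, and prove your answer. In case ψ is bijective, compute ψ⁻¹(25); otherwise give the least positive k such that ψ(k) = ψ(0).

Recall that ψ is injective when ψ(a) = ψ(b) forces a = b.
We have gcd(39, 117) = 39 > 1. Taking a = 0 and b = 3: ψ(0) = 78 and ψ(3) = 39·3 + 78 = 195 ≡ 78 (mod 117).
So ψ(0) = ψ(3) while 0 ≠ 3, therefore ψ is not injective, hence not bijective.
Since ψ is not bijective, we find the least positive k with ψ(k) = ψ(0): this means 39k ≡ 0 (mod 117), i.e. 117 ∣ 39k. Since gcd(39, 117) = 39, dividing through by 39 this holds exactly when 3 ∣ k.
The smallest positive such k is 3.

3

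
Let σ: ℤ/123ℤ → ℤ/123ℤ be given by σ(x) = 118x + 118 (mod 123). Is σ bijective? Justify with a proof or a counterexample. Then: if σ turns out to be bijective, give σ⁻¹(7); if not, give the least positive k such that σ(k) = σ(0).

If σ(u) = σ(v), then 118u ≡ 118v (mod 123). Because gcd(118, 123) = 1, we may cancel 118 to get u ≡ v (mod 123).
We now compute 118⁻¹ mod 123 explicitly. Euclid's algorithm: 123 = 1·118 + 5, 118 = 23·5 + 3, 5 = 1·3 + 2, 3 = 1·2 + 1; back-substituting gives 1 = 49·118 − 47·123, so 118⁻¹ ≡ 49 (mod 123).
For any y ∈ ℤ/123ℤ, x = 49(y − 118) mod 123 satisfies σ(x) = 118·49(y − 118) + 118 ≡ y (since 118·49 ≡ 1 mod 123). So every y has a preimage.
Hence σ is bijective.
Since σ is bijective, we compute σ⁻¹(7): solve 118x + 118 ≡ 7 (mod 123), i.e. 118x ≡ 12 (mod 123).
Multiplying by 118⁻¹ = 49 gives x ≡ 49·12 = 588 = 4·123 + 96 ≡ 96 (mod 123).
Check: σ(96) = 118·96 + 118 = 11446 = 93·123 + 7 ≡ 7 (mod 123).

96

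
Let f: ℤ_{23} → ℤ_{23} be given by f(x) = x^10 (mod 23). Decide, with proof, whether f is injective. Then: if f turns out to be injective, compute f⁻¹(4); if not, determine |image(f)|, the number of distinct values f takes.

12

f(11): Repeated squaring mod 23: 11^1 ≡ 11, 11^2 ≡ 11² = 121 ≡ 6, 11^4 ≡ 6² = 36 ≡ 13, 11^8 ≡ 13² = 169 ≡ 8. Since 10 = 8 + 2, 11^10 ≡ 8·6: 8·6 = 48 ≡ 2. So 11^10 ≡ 2 (mod 23).
f(12): Repeated squaring mod 23: 12^1 ≡ 12, 12^2 ≡ 12² = 144 ≡ 6, 12^4 ≡ 6² = 36 ≡ 13, 12^8 ≡ 13² = 169 ≡ 8. Since 10 = 8 + 2, 12^10 ≡ 8·6: 8·6 = 48 ≡ 2. So 12^10 ≡ 2 (mod 23).
So f(11) = f(12) = 2 while 11 ≠ 12, so f is not injective.
Since f is not injective, we determine |image(f)|. Computing x^10 mod 23 for each x (by repeated squaring, reducing mod 23 at every step), the values f(0), f(1), …, f(22) are: 0, 1, 12, 8, 6, 9, 4, 13, 3, 18, 16, 2, 2, 16, 18, 3, 13, 4, 9, 6, 8, 12, 1.
The distinct values are {0, 1, 2, 3, 4, 6, 8, 9, 12, 13, 16, 18}; there are 12 of them.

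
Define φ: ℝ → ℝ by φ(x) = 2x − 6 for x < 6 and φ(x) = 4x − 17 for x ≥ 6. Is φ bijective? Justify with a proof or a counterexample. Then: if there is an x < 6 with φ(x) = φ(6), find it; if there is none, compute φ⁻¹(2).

4

Both pieces are strictly increasing (slopes 2 and 4), so each is injective on its own interval.
The left piece maps (−∞, 6) onto (−∞, 6); the right piece maps [6, ∞) onto [7, ∞).
The images leave a gap (6 has no preimage), so φ is not surjective, hence not bijective.
Because the two images are disjoint, no x < 6 has φ(x) = φ(6), so we compute φ⁻¹(2): 2 lies in (−∞, 6), so solve 2x − 6 = 2: x = (2 + 6)/2 = 4.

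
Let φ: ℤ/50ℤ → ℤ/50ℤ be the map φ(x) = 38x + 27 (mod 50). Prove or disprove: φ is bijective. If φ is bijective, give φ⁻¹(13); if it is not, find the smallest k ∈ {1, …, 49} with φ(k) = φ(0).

25

By definition, φ is injective if φ(x_1) = φ(x_2) implies x_1 = x_2.
We have gcd(38, 50) = 2 > 1. Taking x_1 = 0 and x_2 = 25: φ(0) = 27 and φ(25) = 38·25 + 27 = 977 ≡ 27 (mod 50).
So φ(0) = φ(25) while 0 ≠ 25, therefore φ is not injective, hence not bijective.
Since φ is not bijective, we find the least positive k with φ(k) = φ(0): this means 38k ≡ 0 (mod 50), i.e. 50 ∣ 38k. Since gcd(38, 50) = 2, dividing through by 2 this holds exactly when 25 ∣ 19k, and as gcd(19, 25) = 1, exactly when 25 ∣ k.
The smallest positive such k is 25.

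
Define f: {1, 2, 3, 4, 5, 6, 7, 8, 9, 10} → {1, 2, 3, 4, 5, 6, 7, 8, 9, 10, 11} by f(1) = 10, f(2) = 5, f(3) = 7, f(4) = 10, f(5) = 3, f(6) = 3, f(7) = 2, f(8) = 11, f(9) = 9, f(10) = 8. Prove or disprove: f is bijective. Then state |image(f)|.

f(1) = 10 = f(4) with 1 ≠ 4, so f is not injective, hence not bijective.
The image of f is {2, 3, 5, 7, 8, 9, 10, 11}, which has 8 elements.

8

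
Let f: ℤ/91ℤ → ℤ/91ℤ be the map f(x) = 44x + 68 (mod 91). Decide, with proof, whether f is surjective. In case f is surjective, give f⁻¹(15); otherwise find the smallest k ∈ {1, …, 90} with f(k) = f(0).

Since gcd(44, 91) = 1, 44 is invertible modulo 91. Euclid's algorithm: 91 = 2·44 + 3, 44 = 14·3 + 2, 3 = 1·2 + 1; back-substituting gives 1 = 60·44 − 29·91, so 44⁻¹ ≡ 60 (mod 91).
Then y ↦ 60(y − 68) is a two-sided inverse to f, so every y ∈ ℤ/91ℤ has a preimage.
Therefore f is surjective.
Since f is surjective, we find f⁻¹(15): we need 44x ≡ 15 − 68 ≡ 38 (mod 91). Using 44⁻¹ = 60: x ≡ 60·38 = 2280 = 25·91 + 5, so x = 5.
Check: f(5) = 44·5 + 68 = 288 = 3·91 + 15 ≡ 15 (mod 91).

5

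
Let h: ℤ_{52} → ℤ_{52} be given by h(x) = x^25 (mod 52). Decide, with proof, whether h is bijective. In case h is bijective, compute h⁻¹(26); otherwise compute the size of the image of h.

39

h(0) = 0^25 = 0.
h(26): Repeated squaring mod 52: 26^1 ≡ 26, 26^2 ≡ 26² = 676 ≡ 0, 26^4 ≡ 0² = 0, 26^8 ≡ 0² = 0, 26^16 ≡ 0² = 0. Since 25 = 16 + 8 + 1, 26^25 ≡ 0·0·26: 0·0 = 0, then 0·26 = 0. So 26^25 ≡ 0 (mod 52).
So h(0) = h(26) = 0 while 0 ≠ 26, hence h is not injective, hence not bijective.
Since h is not bijective, we determine |image(h)|. Computing x^25 mod 52 for each x (by repeated squaring, reducing mod 52 at every step), the values h(0), h(1), …, h(51) are: 0, 1, 28, 3, 4, 5, 32, 7, 8, 9, 36, 11, 12, 13, 40, 15, 16, 17, 44, 19, 20, 21, 48, 23, 24, 25, 0, 27, 28, 29, 4, 31, 32, 33, 8, 35, 36, 37, 12, 39, 40, 41, 16, 43, 44, 45, 20, 47, 48, 49, 24, 51.
The distinct values are {0, 1, 3, 4, 5, 7, 8, 9, 11, 12, 13, 15, 16, 17, 19, 20, 21, 23, 24, 25, 27, 28, 29, 31, 32, 33, 35, 36, 37, 39, 40, 41, 43, 44, 45, 47, 48, 49, 51}; there are 39 of them.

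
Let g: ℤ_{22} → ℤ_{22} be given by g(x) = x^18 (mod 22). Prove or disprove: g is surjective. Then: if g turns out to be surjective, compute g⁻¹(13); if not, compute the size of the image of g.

12

g(10): Repeated squaring mod 22: 10^1 ≡ 10, 10^2 ≡ 10² = 100 ≡ 12, 10^4 ≡ 12² = 144 ≡ 12, 10^8 ≡ 12² = 144 ≡ 12, 10^16 ≡ 12² = 144 ≡ 12. Since 18 = 16 + 2, 10^18 ≡ 12·12: 12·12 = 144 ≡ 12. So 10^18 ≡ 12 (mod 22).
g(12): Repeated squaring mod 22: 12^1 ≡ 12, 12^2 ≡ 12² = 144 ≡ 12, 12^4 ≡ 12² = 144 ≡ 12, 12^8 ≡ 12² = 144 ≡ 12, 12^16 ≡ 12² = 144 ≡ 12. Since 18 = 16 + 2, 12^18 ≡ 12·12: 12·12 = 144 ≡ 12. So 12^18 ≡ 12 (mod 22).
So g(10) = g(12) = 12 while 10 ≠ 12, thus g is not injective.
A non-injective map from the 22-element set ℤ_{22} to itself takes at most 21 distinct values, so it cannot be surjective. Therefore g is not surjective.
Since g is not surjective, we determine |image(g)|. Computing x^18 mod 22 for each x (by repeated squaring, reducing mod 22 at every step), the values g(0), g(1), …, g(21) are: 0, 1, 14, 5, 20, 15, 4, 9, 16, 3, 12, 11, 12, 3, 16, 9, 4, 15, 20, 5, 14, 1.
The distinct values are {0, 1, 3, 4, 5, 9, 11, 12, 14, 15, 16, 20}; there are 12 of them.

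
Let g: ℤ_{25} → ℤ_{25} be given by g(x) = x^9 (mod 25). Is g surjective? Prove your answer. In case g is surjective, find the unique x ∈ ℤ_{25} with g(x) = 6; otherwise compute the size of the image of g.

21

g(0) = 0^9 = 0.
g(5): Repeated squaring mod 25: 5^1 ≡ 5, 5^2 ≡ 5² = 25 ≡ 0, 5^4 ≡ 0² = 0, 5^8 ≡ 0² = 0. Since 9 = 8 + 1, 5^9 ≡ 0·5: 0·5 = 0. So 5^9 ≡ 0 (mod 25).
So g(0) = g(5) = 0 while 0 ≠ 5, therefore g is not injective.
A non-injective map from the 25-element set ℤ_{25} to itself takes at most 24 distinct values, so it cannot be surjective. Therefore g is not surjective.
Since g is not surjective, we determine |image(g)|. Computing x^9 mod 25 for each x (by repeated squaring, reducing mod 25 at every step), the values g(0), g(1), …, g(24) are: 0, 1, 12, 8, 19, 0, 21, 7, 3, 14, 0, 16, 2, 23, 9, 0, 11, 22, 18, 4, 0, 6, 17, 13, 24.
The distinct values are {0, 1, 2, 3, 4, 6, 7, 8, 9, 11, 12, 13, 14, 16, 17, 18, 19, 21, 22, 23, 24}; there are 21 of them.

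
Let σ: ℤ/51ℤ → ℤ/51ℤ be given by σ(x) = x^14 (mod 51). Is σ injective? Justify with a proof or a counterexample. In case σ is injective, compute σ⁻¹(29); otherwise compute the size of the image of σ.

18

σ(7): Repeated squaring mod 51: 7^1 ≡ 7, 7^2 ≡ 7² = 49, 7^4 ≡ 49² = 2401 ≡ 4, 7^8 ≡ 4² = 16. Since 14 = 8 + 4 + 2, 7^14 ≡ 16·4·49: 16·4 = 64 ≡ 13, then 13·49 = 637 ≡ 25. So 7^14 ≡ 25 (mod 51).
σ(10): Repeated squaring mod 51: 10^1 ≡ 10, 10^2 ≡ 10² = 100 ≡ 49, 10^4 ≡ 49² = 2401 ≡ 4, 10^8 ≡ 4² = 16. Since 14 = 8 + 4 + 2, 10^14 ≡ 16·4·49: 16·4 = 64 ≡ 13, then 13·49 = 637 ≡ 25. So 10^14 ≡ 25 (mod 51).
So σ(7) = σ(10) = 25 while 7 ≠ 10, thus σ is not injective.
Since σ is not injective, we determine |image(σ)|. Computing x^14 mod 51 for each x (by repeated squaring, reducing mod 51 at every step), the values σ(0), σ(1), …, σ(50) are: 0, 1, 13, 36, 16, 49, 9, 25, 4, 21, 25, 43, 15, 16, 19, 30, 1, 34, 18, 13, 19, 33, 49, 43, 42, 4, 4, 42, 43, 49, 33, 19, 13, 18, 34, 1, 30, 19, 16, 15, 43, 25, 21, 4, 25, 9, 49, 16, 36, 13, 1.
The distinct values are {0, 1, 4, 9, 13, 15, 16, 18, 19, 21, 25, 30, 33, 34, 36, 42, 43, 49}; there are 18 of them.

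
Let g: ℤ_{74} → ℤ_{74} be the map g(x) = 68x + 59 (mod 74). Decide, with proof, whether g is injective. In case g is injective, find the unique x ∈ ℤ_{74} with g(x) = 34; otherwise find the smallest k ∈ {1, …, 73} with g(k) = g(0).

37

We have gcd(68, 74) = 2 > 1. Taking a = 0 and b = 37: g(0) = 59 and g(37) = 68·37 + 59 = 2575 ≡ 59 (mod 74).
So g(0) = g(37) while 0 ≠ 37, hence g is not injective.
Since g is not injective, we find the least positive k with g(k) = g(0): this means 68k ≡ 0 (mod 74), i.e. 74 ∣ 68k. Since gcd(68, 74) = 2, dividing through by 2 this holds exactly when 37 ∣ 34k, and as gcd(34, 37) = 1, exactly when 37 ∣ k.
The smallest positive such k is 37.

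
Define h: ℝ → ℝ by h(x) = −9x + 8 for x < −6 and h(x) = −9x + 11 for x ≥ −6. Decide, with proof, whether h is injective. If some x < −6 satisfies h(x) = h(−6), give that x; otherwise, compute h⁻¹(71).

Both pieces are strictly decreasing (slopes −9 and −9), so each is injective on its own interval.
The left piece maps (−∞, −6) onto (62, ∞); the right piece maps [−6, ∞) onto (−∞, 65].
These images overlap. In particular h(−6) = 65 (right piece), and solving −9x + 8 = 65 on the left piece gives x = −19/3 < −6.
So h(−19/3) = h(−6) with −19/3 ≠ −6, and h is not injective. This x = −19/3 is the requested value below −6.

-19/3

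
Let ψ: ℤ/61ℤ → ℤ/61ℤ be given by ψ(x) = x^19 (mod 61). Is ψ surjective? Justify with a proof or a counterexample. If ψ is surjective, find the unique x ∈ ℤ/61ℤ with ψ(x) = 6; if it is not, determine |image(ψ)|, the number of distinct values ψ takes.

18

Since 61 is prime, the nonzero elements of ℤ/61ℤ form a cyclic group of order 60.
As gcd(19, 60) = 1, raising to the 19th power is a bijection on this group: if u^19 ≡ v^19 then (uv^{−1})^19 = 1, and the only element of order dividing gcd(19, 60) = 1 is 1, so u = v.
With ψ(0) = 0 this makes ψ injective on all of ℤ/61ℤ, hence bijective (finite equal-size domain and codomain). In particular ψ is surjective.
Since ψ is surjective, we find the preimage of 6. The inverse of x ↦ x^19 on (ℤ/61ℤ)^× is x ↦ x^19, because 19·19 = 361 = 6·60 + 1 ≡ 1 (mod 60) and x^{60} = 1 for x ≠ 0 (Fermat). So ψ⁻¹(6) = 6^19 mod 61.
Repeated squaring mod 61: 6^1 ≡ 6, 6^2 ≡ 6² = 36, 6^4 ≡ 36² = 1296 ≡ 15, 6^8 ≡ 15² = 225 ≡ 42, 6^16 ≡ 42² = 1764 ≡ 56. Since 19 = 16 + 2 + 1, 6^19 ≡ 56·36·6: 56·36 = 2016 ≡ 3, then 3·6 = 18. So 6^19 ≡ 18 (mod 61).
Hence ψ⁻¹(6) = 18.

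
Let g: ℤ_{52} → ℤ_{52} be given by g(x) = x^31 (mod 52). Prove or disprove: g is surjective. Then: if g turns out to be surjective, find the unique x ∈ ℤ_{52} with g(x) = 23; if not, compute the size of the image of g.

39

g(0) = 0^31 = 0.
g(26): Repeated squaring mod 52: 26^1 ≡ 26, 26^2 ≡ 26² = 676 ≡ 0, 26^4 ≡ 0² = 0, 26^8 ≡ 0² = 0, 26^16 ≡ 0² = 0. Since 31 = 16 + 8 + 4 + 2 + 1, 26^31 ≡ 0·0·0·0·26: 0·0 = 0, then 0·0 = 0, then 0·0 = 0, then 0·26 = 0. So 26^31 ≡ 0 (mod 52).
So g(0) = g(26) = 0 while 0 ≠ 26, hence g is not injective.
A non-injective map from the 52-element set ℤ_{52} to itself takes at most 51 distinct values, so it cannot be surjective. Thus g is not surjective.
Since g is not surjective, we determine |image(g)|. Computing x^31 mod 52 for each x (by repeated squaring, reducing mod 52 at every step), the values g(0), g(1), …, g(51) are: 0, 1, 24, 3, 4, 21, 20, 19, 44, 9, 36, 15, 12, 13, 40, 11, 16, 17, 8, 7, 32, 5, 48, 23, 28, 25, 0, 27, 24, 29, 4, 47, 20, 45, 44, 35, 36, 41, 12, 39, 40, 37, 16, 43, 8, 33, 32, 31, 48, 49, 28, 51.
The distinct values are {0, 1, 3, 4, 5, 7, 8, 9, 11, 12, 13, 15, 16, 17, 19, 20, 21, 23, 24, 25, 27, 28, 29, 31, 32, 33, 35, 36, 37, 39, 40, 41, 43, 44, 45, 47, 48, 49, 51}; there are 39 of them.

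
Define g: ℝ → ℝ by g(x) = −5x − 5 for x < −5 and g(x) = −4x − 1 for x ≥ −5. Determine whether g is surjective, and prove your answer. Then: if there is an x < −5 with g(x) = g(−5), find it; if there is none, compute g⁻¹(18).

-19/4

Both pieces are strictly decreasing (slopes −5 and −4), so each is injective on its own interval.
The left piece maps (−∞, −5) onto (20, ∞); the right piece maps [−5, ∞) onto (−∞, 19].
The union (20, ∞) ∪ (−∞, 19] omits the interval between 20 and 19; in particular 20 has no preimage. So g is not surjective.
Because the two images are disjoint, no x < −5 has g(x) = g(−5), so we compute g⁻¹(18): 18 lies in (−∞, 19], so solve −4x − 1 = 18: x = (18 + 1)/(−4) = −19/4.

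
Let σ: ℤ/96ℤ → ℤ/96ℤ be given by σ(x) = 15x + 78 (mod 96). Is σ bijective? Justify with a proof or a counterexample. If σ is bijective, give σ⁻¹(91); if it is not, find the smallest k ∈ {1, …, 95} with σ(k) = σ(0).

We have gcd(15, 96) = 3 > 1. Taking u = 0 and v = 32: σ(0) = 78 and σ(32) = 15·32 + 78 = 558 ≡ 78 (mod 96).
So σ(0) = σ(32) while 0 ≠ 32, therefore σ is not injective, hence not bijective.
Since σ is not bijective, we find the least positive k with σ(k) = σ(0): this means 15k ≡ 0 (mod 96), i.e. 96 ∣ 15k. Since gcd(15, 96) = 3, dividing through by 3 this holds exactly when 32 ∣ 5k, and as gcd(5, 32) = 1, exactly when 32 ∣ k.
The smallest positive such k is 32.

32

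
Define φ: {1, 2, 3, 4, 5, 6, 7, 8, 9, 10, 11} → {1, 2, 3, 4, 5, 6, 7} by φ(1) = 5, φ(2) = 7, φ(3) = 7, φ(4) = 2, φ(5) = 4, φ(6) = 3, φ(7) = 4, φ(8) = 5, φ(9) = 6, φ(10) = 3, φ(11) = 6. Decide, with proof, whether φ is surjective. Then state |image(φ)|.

No element maps to 1, so φ is not surjective.
The image of φ is {2, 3, 4, 5, 6, 7}, which has 6 elements.

6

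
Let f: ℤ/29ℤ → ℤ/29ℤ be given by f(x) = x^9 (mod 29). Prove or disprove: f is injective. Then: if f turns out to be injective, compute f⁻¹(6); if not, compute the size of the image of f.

9

Since 29 is prime, the nonzero elements of ℤ/29ℤ form a cyclic group of order 28.
As gcd(9, 28) = 1, raising to the 9th power is a bijection on this group: if u^9 ≡ v^9 then (uv^{−1})^9 = 1, and the only element of order dividing gcd(9, 28) = 1 is 1, so u = v.
With f(0) = 0 this makes f injective on all of ℤ/29ℤ, hence bijective (finite equal-size domain and codomain). In particular f is injective.
Since f is injective, we find the preimage of 6. The inverse of x ↦ x^9 on (ℤ/29ℤ)^× is x ↦ x^25, because 9·25 = 225 = 8·28 + 1 ≡ 1 (mod 28) and x^{28} = 1 for x ≠ 0 (Fermat). So f⁻¹(6) = 6^25 mod 29.
Repeated squaring mod 29: 6^1 ≡ 6, 6^2 ≡ 6² = 36 ≡ 7, 6^4 ≡ 7² = 49 ≡ 20, 6^8 ≡ 20² = 400 ≡ 23, 6^16 ≡ 23² = 529 ≡ 7. Since 25 = 16 + 8 + 1, 6^25 ≡ 7·23·6: 7·23 = 161 ≡ 16, then 16·6 = 96 ≡ 9. So 6^25 ≡ 9 (mod 29).
Hence f⁻¹(6) = 9.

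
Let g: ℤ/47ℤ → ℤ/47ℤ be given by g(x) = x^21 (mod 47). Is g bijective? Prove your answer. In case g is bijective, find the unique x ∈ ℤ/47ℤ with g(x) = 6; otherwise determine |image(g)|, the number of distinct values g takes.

Since 47 is prime, the nonzero elements of ℤ/47ℤ form a cyclic group of order 46.
As gcd(21, 46) = 1, raising to the 21st power is a bijection on this group: if x_1^21 ≡ x_2^21 then (x_1x_2^{−1})^21 = 1, and the only element of order dividing gcd(21, 46) = 1 is 1, so x_1 = x_2.
With g(0) = 0 this makes g injective on all of ℤ/47ℤ, hence bijective (finite equal-size domain and codomain). In particular g is bijective.
Since g is bijective, we find the preimage of 6. The inverse of x ↦ x^21 on (ℤ/47ℤ)^× is x ↦ x^11, because 21·11 = 231 = 5·46 + 1 ≡ 1 (mod 46) and x^{46} = 1 for x ≠ 0 (Fermat). So g⁻¹(6) = 6^11 mod 47.
Repeated squaring mod 47: 6^1 ≡ 6, 6^2 ≡ 6² = 36, 6^4 ≡ 36² = 1296 ≡ 27, 6^8 ≡ 27² = 729 ≡ 24. Since 11 = 8 + 2 + 1, 6^11 ≡ 24·36·6: 24·36 = 864 ≡ 18, then 18·6 = 108 ≡ 14. So 6^11 ≡ 14 (mod 47).
Hence g⁻¹(6) = 14.

14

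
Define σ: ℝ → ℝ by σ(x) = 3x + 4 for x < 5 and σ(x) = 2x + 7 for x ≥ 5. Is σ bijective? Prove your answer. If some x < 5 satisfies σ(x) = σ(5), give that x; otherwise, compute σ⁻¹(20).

Both pieces are strictly increasing (slopes 3 and 2), so each is injective on its own interval.
The left piece maps (−∞, 5) onto (−∞, 19); the right piece maps [5, ∞) onto [17, ∞).
These images overlap. In particular σ(5) = 17 (right piece), and solving 3x + 4 = 17 on the left piece gives x = 13/3 < 5.
So σ(13/3) = σ(5) with 13/3 ≠ 5, and σ is not injective, hence not bijective. This x = 13/3 is the requested value below 5.

13/3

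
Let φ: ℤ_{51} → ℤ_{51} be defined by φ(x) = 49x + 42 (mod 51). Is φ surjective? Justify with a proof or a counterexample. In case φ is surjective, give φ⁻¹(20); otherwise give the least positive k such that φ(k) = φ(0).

11

By definition, surjectivity means every element of the codomain has a preimage under φ.
Since gcd(49, 51) = 1, 49 is invertible modulo 51. Euclid's algorithm: 51 = 1·49 + 2, 49 = 24·2 + 1; back-substituting gives 1 = 25·49 − 24·51, so 49⁻¹ ≡ 25 (mod 51).
Then y ↦ 25(y − 42) is a two-sided inverse to φ, so every y ∈ ℤ_{51} has a preimage.
Thus φ is surjective.
Since φ is surjective, we find φ⁻¹(20): we need 49x ≡ 20 − 42 ≡ 29 (mod 51). Using 49⁻¹ = 25: x ≡ 25·29 = 725 = 14·51 + 11, so x = 11.
Check: φ(11) = 49·11 + 42 = 581 = 11·51 + 20 ≡ 20 (mod 51).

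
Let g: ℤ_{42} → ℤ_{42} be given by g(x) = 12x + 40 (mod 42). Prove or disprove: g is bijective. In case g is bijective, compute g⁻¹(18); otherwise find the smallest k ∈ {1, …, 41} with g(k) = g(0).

We have gcd(12, 42) = 6 > 1. Taking x_1 = 0 and x_2 = 7: g(0) = 40 and g(7) = 12·7 + 40 = 124 ≡ 40 (mod 42).
So g(0) = g(7) while 0 ≠ 7, thus g is not injective, hence not bijective.
Since g is not bijective, we find the least positive k with g(k) = g(0): this means 12k ≡ 0 (mod 42), i.e. 42 ∣ 12k. Since gcd(12, 42) = 6, dividing through by 6 this holds exactly when 7 ∣ 2k, and as gcd(2, 7) = 1, exactly when 7 ∣ k.
The smallest positive such k is 7.

7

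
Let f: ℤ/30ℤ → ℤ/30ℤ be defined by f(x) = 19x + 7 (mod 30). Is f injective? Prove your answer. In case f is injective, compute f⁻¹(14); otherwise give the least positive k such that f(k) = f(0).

Recall that injectivity means: for all a, b in the domain, f(a) = f(b) implies a = b.
If f(a) = f(b), then 19a ≡ 19b (mod 30). Because gcd(19, 30) = 1, we may cancel 19 to get a ≡ b (mod 30).
Therefore f is injective.
We now compute 19⁻¹ mod 30 explicitly. Euclid's algorithm: 30 = 1·19 + 11, 19 = 1·11 + 8, 11 = 1·8 + 3, 8 = 2·3 + 2, 3 = 1·2 + 1; back-substituting gives 1 = 19·19 − 12·30, so 19⁻¹ ≡ 19 (mod 30).
Since f is injective, we find f⁻¹(14): we need 19x ≡ 14 − 7 ≡ 7 (mod 30). Using 19⁻¹ = 19: x ≡ 19·7 = 133 = 4·30 + 13, so x = 13.
Check: f(13) = 19·13 + 7 = 254 = 8·30 + 14 ≡ 14 (mod 30).

13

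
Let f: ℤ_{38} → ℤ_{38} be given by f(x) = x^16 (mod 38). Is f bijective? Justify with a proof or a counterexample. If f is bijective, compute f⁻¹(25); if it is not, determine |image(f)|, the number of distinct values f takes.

20

f(18): Repeated squaring mod 38: 18^1 ≡ 18, 18^2 ≡ 18² = 324 ≡ 20, 18^4 ≡ 20² = 400 ≡ 20, 18^8 ≡ 20² = 400 ≡ 20, 18^16 ≡ 20² = 400 ≡ 20. So 18^16 ≡ 20 (mod 38).
f(20): Repeated squaring mod 38: 20^1 ≡ 20, 20^2 ≡ 20² = 400 ≡ 20, 20^4 ≡ 20² = 400 ≡ 20, 20^8 ≡ 20² = 400 ≡ 20, 20^16 ≡ 20² = 400 ≡ 20. So 20^16 ≡ 20 (mod 38).
So f(18) = f(20) = 20 while 18 ≠ 20, thus f is not injective, hence not bijective.
Since f is not bijective, we determine |image(f)|. Computing x^16 mod 38 for each x (by repeated squaring, reducing mod 38 at every step), the values f(0), f(1), …, f(37) are: 0, 1, 24, 17, 6, 35, 28, 7, 30, 23, 4, 11, 26, 9, 16, 25, 36, 5, 20, 19, 20, 5, 36, 25, 16, 9, 26, 11, 4, 23, 30, 7, 28, 35, 6, 17, 24, 1.
The distinct values are {0, 1, 4, 5, 6, 7, 9, 11, 16, 17, 19, 20, 23, 24, 25, 26, 28, 30, 35, 36}; there are 20 of them.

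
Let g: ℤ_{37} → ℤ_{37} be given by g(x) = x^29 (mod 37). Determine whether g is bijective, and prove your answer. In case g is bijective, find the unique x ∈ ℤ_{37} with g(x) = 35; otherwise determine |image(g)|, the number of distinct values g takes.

5

Since 37 is prime, the nonzero elements of ℤ_{37} form a cyclic group of order 36.
As gcd(29, 36) = 1, raising to the 29th power is a bijection on this group: if x_1^29 ≡ x_2^29 then (x_1x_2^{−1})^29 = 1, and the only element of order dividing gcd(29, 36) = 1 is 1, so x_1 = x_2.
With g(0) = 0 this makes g injective on all of ℤ_{37}, hence bijective (finite equal-size domain and codomain). In particular g is bijective.
Since g is bijective, we find the preimage of 35. The inverse of x ↦ x^29 on (ℤ_{37})^× is x ↦ x^5, because 29·5 = 145 = 4·36 + 1 ≡ 1 (mod 36) and x^{36} = 1 for x ≠ 0 (Fermat). So g⁻¹(35) = 35^5 mod 37.
Repeated squaring mod 37: 35^1 ≡ 35, 35^2 ≡ 35² = 1225 ≡ 4, 35^4 ≡ 4² = 16. Since 5 = 4 + 1, 35^5 ≡ 16·35: 16·35 = 560 ≡ 5. So 35^5 ≡ 5 (mod 37).
Hence g⁻¹(35) = 5.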